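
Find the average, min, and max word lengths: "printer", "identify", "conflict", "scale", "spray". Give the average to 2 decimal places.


Lengths: "printer"=7, "identify"=8, "conflict"=8, "scale"=5, "spray"=5
Sum = 33, Count = 5
Average = 33/5 = 6.60
= avg=6.60, min=5, max=8


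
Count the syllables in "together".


Word: "together"
Syllable breakdown: to | geth | er
Counting: 3 parts
= 3 syllables


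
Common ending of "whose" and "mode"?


Word 1: "whose"
Word 2: "mode"
Comparing from end:
  Pos -1: 'e' == 'e'
  Pos -2: 's' != 'd' (stop)
LCS = "e" (length 1)


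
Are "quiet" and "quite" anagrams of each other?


Word 1: "quiet" → sorted: eiqtu
Word 2: "quite" → sorted: eiqtu
Same letters? eiqtu == eiqtu
Anagram = Yes


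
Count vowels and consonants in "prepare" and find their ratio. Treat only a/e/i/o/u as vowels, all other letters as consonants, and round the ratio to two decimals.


Word: "prepare"
Vowels (a,e,i,o,u): 3
Consonants: 4
Ratio = 3/4
= 0.75


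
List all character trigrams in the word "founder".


Word: "founder" (length 7)
Number of trigrams = 7 - 3 + 1 = 5
  Position 0: "fou"
  Position 1: "oun"
  Position 2: "und"
  Position 3: "nde"
  Position 4: "der"
Trigrams = "fou", "oun", "und", "nde", "der"


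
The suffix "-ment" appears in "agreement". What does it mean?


Suffix: -ment
As in: agreement -> agree + -ment
Meaning = result of action


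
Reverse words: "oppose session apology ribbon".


Original: "oppose session apology ribbon"
Words (1..n): oppose | session | apology | ribbon
Reversed (n..1): ribbon | apology | session | oppose
Result = "ribbon apology session oppose"


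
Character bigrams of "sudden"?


Word: "sudden" (length 6)
Number of bigrams = 6 - 2 + 1 = 5
  Position 0: "su"
  Position 1: "ud"
  Position 2: "dd"
  Position 3: "de"
  Position 4: "en"
Bigrams = "su", "ud", "dd", "de", "en"


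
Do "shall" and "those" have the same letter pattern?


Pattern of "shall": [0, 1, 2, 3, 3]
Pattern of "those": [0, 1, 2, 3, 4]
Patterns do not match
Same pattern = No


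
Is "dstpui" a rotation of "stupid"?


Word: "stupid", Candidate: "dstpui"
Method: check if candidate is substring of word+word
"stupidstupid" contains "dstpui"? No
Is rotation = No


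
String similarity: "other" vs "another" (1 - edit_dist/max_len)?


Word 1: "other" (length 5)
Word 2: "another" (length 7)
One optimal edit sequence:
  1. insert 'a'  (+1)
  2. insert 'n'  (+1)
  3. keep 'o'
  4. keep 't'
  5. keep 'h'
  6. keep 'e'
  7. keep 'r'
Edit distance = 2
Max length = max(5, 7) = 7
Similarity = 1 - 2/7
= 0.7143


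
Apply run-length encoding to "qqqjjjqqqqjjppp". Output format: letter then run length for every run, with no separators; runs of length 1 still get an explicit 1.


String: "qqqjjjqqqqjjppp"
Scanning for consecutive runs:
  'q' x 3
  'j' x 3
  'q' x 4
  'j' x 2
  'p' x 3
RLE = "q3j3q4j2p3"


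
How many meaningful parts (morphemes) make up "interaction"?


Word: "interaction"
Morphemes: inter- / act / -ion
Each morpheme carries meaning
= 3 morphemes


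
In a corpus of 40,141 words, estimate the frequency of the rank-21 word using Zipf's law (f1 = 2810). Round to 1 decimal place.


Zipf's law: f(r) = f(1) / r
f(1) = 2810
f(21) = 2810 / 21
= 133.8 occurrences


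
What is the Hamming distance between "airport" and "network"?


Comparing character by character (same length = 7):
  Pos 0: 'a' vs 'n' !=
  Pos 1: 'i' vs 'e' !=
  Pos 2: 'r' vs 't' !=
  Pos 3: 'p' vs 'w' !=
  Pos 4: 'o' vs 'o' =
  Pos 5: 'r' vs 'r' =
  Pos 6: 't' vs 'k' !=
Hamming distance = 5


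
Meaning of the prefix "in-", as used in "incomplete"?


Prefix: in-
Example: incomplete = in- + complete
Meaning = not / into


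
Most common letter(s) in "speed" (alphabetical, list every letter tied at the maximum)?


Word: "speed"
Letter counts:
  'd': 1
  'e': 2
  'p': 1
  's': 1
Maximum count = 2
Most frequent = 'e' (2 times each)


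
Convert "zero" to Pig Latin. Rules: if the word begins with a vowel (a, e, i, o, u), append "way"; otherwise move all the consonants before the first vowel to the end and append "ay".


Word: "zero"
Starts with consonant(s) → move to end, add 'ay'
Consonant cluster: "z"
Pig Latin = "erozay"


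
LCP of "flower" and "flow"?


Word 1: "flower"
Word 2: "flow"
Comparing from start:
  Pos 0: 'f' == 'f'
  Pos 1: 'l' == 'l'
  Pos 2: 'o' == 'o'
  Pos 3: 'w' == 'w'
LCP = "flow" (length 4)


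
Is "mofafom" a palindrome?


Word: "mofafom"
Reversed: "mofafom"
Forward == Backward? mofafom == mofafom
Palindrome = Yes


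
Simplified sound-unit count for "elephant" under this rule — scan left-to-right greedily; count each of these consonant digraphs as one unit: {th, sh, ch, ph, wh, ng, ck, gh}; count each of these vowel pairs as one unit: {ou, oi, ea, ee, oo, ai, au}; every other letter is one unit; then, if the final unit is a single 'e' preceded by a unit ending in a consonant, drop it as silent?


Word: "elephant" (8 letters)
Left-to-right scan:
  [1] 'e' (letter)
  [2] 'l' (letter)
  [3] 'e' (letter)
  [4] 'ph' (digraph)
  [5] 'a' (letter)
  [6] 'n' (letter)
  [7] 't' (letter)
Units from scan: 7
Sound units = 7 units


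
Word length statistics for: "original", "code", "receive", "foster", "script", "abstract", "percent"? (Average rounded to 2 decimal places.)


Lengths: "original"=8, "code"=4, "receive"=7, "foster"=6, "script"=6, "abstract"=8, "percent"=7
Sum = 46, Count = 7
Average = 46/7 = 6.57
= avg=6.57, min=4, max=8


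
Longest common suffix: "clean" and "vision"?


Word 1: "clean"
Word 2: "vision"
Comparing from end:
  Pos -1: 'n' == 'n'
  Pos -2: 'a' != 'o' (stop)
LCS = "n" (length 1)


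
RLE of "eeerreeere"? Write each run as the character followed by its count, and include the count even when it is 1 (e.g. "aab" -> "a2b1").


String: "eeerreeere"
Scanning for consecutive runs:
  'e' x 3
  'r' x 2
  'e' x 3
  'r' x 1
  'e' x 1
RLE = "e3r2e3r1e1"


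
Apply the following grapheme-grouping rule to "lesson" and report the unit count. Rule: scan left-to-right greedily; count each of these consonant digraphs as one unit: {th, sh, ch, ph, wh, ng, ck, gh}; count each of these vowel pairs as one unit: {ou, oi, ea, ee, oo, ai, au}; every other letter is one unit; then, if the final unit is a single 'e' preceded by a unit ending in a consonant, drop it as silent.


Word: "lesson" (6 letters)
Left-to-right scan:
  1. 'l' (letter)
  2. 'e' (letter)
  3. 's' (letter)
  4. 's' (letter)
  5. 'o' (letter)
  6. 'n' (letter)
Units from scan: 6
Sound units = 6 units


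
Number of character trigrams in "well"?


Word: "well" (length 4)
Number of 3-grams = length - 3 + 1 = 4 - 3 + 1
= 2


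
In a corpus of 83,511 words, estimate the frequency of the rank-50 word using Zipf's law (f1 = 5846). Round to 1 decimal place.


Zipf's law: f(r) = f(1) / r
f(1) = 5846
f(50) = 5846 / 50
= 116.9 occurrences


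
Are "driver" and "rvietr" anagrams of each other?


Word 1: "driver" → sorted: deirrv
Word 2: "rvietr" → sorted: eirrtv
Same letters? deirrv != eirrtv
Anagram = No


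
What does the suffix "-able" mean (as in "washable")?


Suffix: -able
Example: washable = wash + -able
Meaning = capable of


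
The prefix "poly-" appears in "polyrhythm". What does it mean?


Prefix: poly-
As in: polyrhythm -> poly- + rhythm
Meaning = many


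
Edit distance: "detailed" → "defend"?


Word 1: "detailed" (length 8)
Word 2: "defend" (length 6)
One optimal edit sequence (insert/delete/substitute each cost 1):
  1. keep 'd'
  2. keep 'e'
  3. delete 't'  (+1)
  4. delete 'a'  (+1)
  5. substitute 'i' -> 'f'  (+1)
  6. substitute 'l' -> 'e'  (+1)
  7. substitute 'e' -> 'n'  (+1)
  8. keep 'd'
Total edit operations: 5
Edit distance = 5


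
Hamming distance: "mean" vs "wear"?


Comparing character by character (same length = 4):
  Pos 0: 'm' vs 'w' !=
  Pos 1: 'e' vs 'e' =
  Pos 2: 'a' vs 'a' =
  Pos 3: 'n' vs 'r' !=
Hamming distance = 2


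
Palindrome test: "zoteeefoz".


Word: "zoteeefoz"
Reversed: "zofeeetoz"
Forward == Backward? zoteeefoz != zofeeetoz
Palindrome = No


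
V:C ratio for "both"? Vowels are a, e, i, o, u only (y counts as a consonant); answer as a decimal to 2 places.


Word: "both"
Vowels (a,e,i,o,u): 1
Consonants: 3
Ratio = 1/3
= 0.33


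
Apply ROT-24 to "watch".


Word: "watch"
Shift: 24
Each letter → (letter + shift) mod 26:
  'w' (22) + 24 = 20 → 'u'
  'a' (0) + 24 = 24 → 'y'
  't' (19) + 24 = 17 → 'r'
  'c' (2) + 24 = 0 → 'a'
  'h' (7) + 24 = 5 → 'f'
Result = "uyraf"


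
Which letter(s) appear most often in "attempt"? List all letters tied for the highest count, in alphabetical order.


Word: "attempt"
Letter counts:
  'a': 1
  'e': 1
  'm': 1
  'p': 1
  't': 3
Maximum count = 3
Most frequent = 't' (3 times each)


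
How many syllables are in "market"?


Word: "market"
Syllable breakdown: mar / ket
Counting: 2 parts
= 2 syllables


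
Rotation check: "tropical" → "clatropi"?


Word: "tropical", Candidate: "clatropi"
Method: check if candidate is substring of word+word
"tropicaltropical" contains "clatropi"? No
Is rotation = No


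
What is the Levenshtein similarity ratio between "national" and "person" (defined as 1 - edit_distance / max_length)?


Word 1: "national" (length 8)
Word 2: "person" (length 6)
One optimal edit sequence:
  1. substitute 'n' -> 'p'  (+1)
  2. substitute 'a' -> 'e'  (+1)
  3. substitute 't' -> 'r'  (+1)
  4. substitute 'i' -> 's'  (+1)
  5. keep 'o'
  6. keep 'n'
  7. delete 'a'  (+1)
  8. delete 'l'  (+1)
Edit distance = 6
Max length = max(8, 6) = 8
Similarity = 1 - 6/8
= 0.2500


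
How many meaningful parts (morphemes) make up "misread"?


Word: "misread"
Morphemes: mis- | read
Each morpheme carries meaning
= 2 morphemes


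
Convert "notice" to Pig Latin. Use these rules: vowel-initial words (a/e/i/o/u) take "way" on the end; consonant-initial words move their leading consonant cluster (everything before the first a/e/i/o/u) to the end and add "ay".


Word: "notice"
Starts with consonant(s) → move to end, add 'ay'
Consonant cluster: "n"
Pig Latin = "oticenay"


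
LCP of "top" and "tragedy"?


Word 1: "top"
Word 2: "tragedy"
Comparing from start:
  Pos 0: 't' == 't'
  Pos 1: 'o' != 'r' (stop)
LCP = "t" (length 1)


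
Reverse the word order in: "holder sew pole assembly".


Original: "holder sew pole assembly"
Words (1..n): holder | sew | pole | assembly
Reversed (n..1): assembly | pole | sew | holder
Result = "assembly pole sew holder"


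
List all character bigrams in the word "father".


Word: "father" (length 6)
Number of bigrams = 6 - 2 + 1 = 5
  Position 0: "fa"
  Position 1: "at"
  Position 2: "th"
  Position 3: "he"
  Position 4: "er"
Bigrams = "fa", "at", "th", "he", "er"


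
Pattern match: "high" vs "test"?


Pattern of "high": [0, 1, 2, 0]
Pattern of "test": [0, 1, 2, 0]
Patterns match
Same pattern = Yes


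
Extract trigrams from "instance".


Word: "instance" (length 8)
Number of trigrams = 8 - 3 + 1 = 6
  Position 0: "ins"
  Position 1: "nst"
  Position 2: "sta"
  Position 3: "tan"
  Position 4: "anc"
  Position 5: "nce"
Trigrams = "ins", "nst", "sta", "tan", "anc", "nce"


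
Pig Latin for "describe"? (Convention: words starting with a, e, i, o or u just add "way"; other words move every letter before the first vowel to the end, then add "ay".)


Word: "describe"
Starts with consonant(s) → move to end, add 'ay'
Consonant cluster: "d"
Pig Latin = "escribeday"


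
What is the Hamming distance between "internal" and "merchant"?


Comparing character by character (same length = 8):
  Pos 0: 'i' vs 'm' !=
  Pos 1: 'n' vs 'e' !=
  Pos 2: 't' vs 'r' !=
  Pos 3: 'e' vs 'c' !=
  Pos 4: 'r' vs 'h' !=
  Pos 5: 'n' vs 'a' !=
  Pos 6: 'a' vs 'n' !=
  Pos 7: 'l' vs 't' !=
Hamming distance = 8


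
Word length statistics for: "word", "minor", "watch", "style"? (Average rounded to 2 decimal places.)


Lengths: "word"=4, "minor"=5, "watch"=5, "style"=5
Sum = 19, Count = 4
Average = 19/4 = 4.75
= avg=4.75, min=4, max=5


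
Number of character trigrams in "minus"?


Word: "minus" (length 5)
Number of 3-grams = length - 3 + 1 = 5 - 3 + 1
= 3


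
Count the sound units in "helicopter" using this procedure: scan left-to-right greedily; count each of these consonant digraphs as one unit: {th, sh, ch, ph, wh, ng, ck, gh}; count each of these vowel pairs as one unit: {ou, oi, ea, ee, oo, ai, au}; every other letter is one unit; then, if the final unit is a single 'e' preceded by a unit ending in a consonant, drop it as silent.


Word: "helicopter" (10 letters)
Left-to-right scan:
  (1) 'h' (letter)
  (2) 'e' (letter)
  (3) 'l' (letter)
  (4) 'i' (letter)
  (5) 'c' (letter)
  (6) 'o' (letter)
  (7) 'p' (letter)
  (8) 't' (letter)
  (9) 'e' (letter)
  (10) 'r' (letter)
Units from scan: 10
Sound units = 10 units


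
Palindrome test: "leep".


Word: "leep"
Reversed: "peel"
Forward == Backward? leep != peel
Palindrome = No


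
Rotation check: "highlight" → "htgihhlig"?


Word: "highlight", Candidate: "htgihhlig"
Method: check if candidate is substring of word+word
"highlighthighlight" contains "htgihhlig"? No
Is rotation = No


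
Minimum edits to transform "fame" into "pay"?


Word 1: "fame" (length 4)
Word 2: "pay" (length 3)
One optimal edit sequence (insert/delete/substitute each cost 1):
  1. substitute 'f' -> 'p'  (+1)
  2. keep 'a'
  3. delete 'm'  (+1)
  4. substitute 'e' -> 'y'  (+1)
Total edit operations: 3
Edit distance = 3


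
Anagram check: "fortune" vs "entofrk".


Word 1: "fortune" → sorted: efnortu
Word 2: "entofrk" → sorted: efknort
Same letters? efnortu != efknort
Anagram = No


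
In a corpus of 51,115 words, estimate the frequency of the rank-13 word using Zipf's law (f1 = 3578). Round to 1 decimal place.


Zipf's law: f(r) = f(1) / r
f(1) = 3578
f(13) = 3578 / 13
= 275.2 occurrences


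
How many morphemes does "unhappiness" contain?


Word: "unhappiness"
Morphemes: un- + happi + -ness
Each morpheme carries meaning
= 3 morphemes


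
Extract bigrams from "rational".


Word: "rational" (length 8)
Number of bigrams = 8 - 2 + 1 = 7
  Position 0: "ra"
  Position 1: "at"
  Position 2: "ti"
  Position 3: "io"
  Position 4: "on"
  Position 5: "na"
  Position 6: "al"
Bigrams = "ra", "at", "ti", "io", "on", "na", "al"


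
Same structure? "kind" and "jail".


Pattern of "kind": [0, 1, 2, 3]
Pattern of "jail": [0, 1, 2, 3]
Patterns match
Same pattern = Yes


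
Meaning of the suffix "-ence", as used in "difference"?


Suffix: -ence
As in: difference -> differ + -ence
Meaning = state of


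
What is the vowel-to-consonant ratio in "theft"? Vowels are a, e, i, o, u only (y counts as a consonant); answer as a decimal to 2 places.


Word: "theft"
Vowels (a,e,i,o,u): 1
Consonants: 4
Ratio = 1/4
= 0.25


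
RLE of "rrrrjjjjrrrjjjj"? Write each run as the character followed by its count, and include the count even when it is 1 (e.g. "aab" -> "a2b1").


String: "rrrrjjjjrrrjjjj"
Scanning for consecutive runs:
  'r' x 4
  'j' x 4
  'r' x 3
  'j' x 4
RLE = "r4j4r3j4"


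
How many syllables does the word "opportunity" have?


Word: "opportunity"
Syllable breakdown: op | por | tu | ni | ty
Counting: 5 parts
= 5 syllables


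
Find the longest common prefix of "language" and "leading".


Word 1: "language"
Word 2: "leading"
Comparing from start:
  Pos 0: 'l' == 'l'
  Pos 1: 'a' != 'e' (stop)
LCP = "l" (length 1)


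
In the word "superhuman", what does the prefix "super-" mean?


Prefix: super-
Example: superhuman (super- + human)
Meaning = above / beyond


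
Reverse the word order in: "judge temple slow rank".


Original: "judge temple slow rank"
Words (1..n): judge | temple | slow | rank
Reversed (n..1): rank | slow | temple | judge
Result = "rank slow temple judge"


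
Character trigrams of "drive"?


Word: "drive" (length 5)
Number of trigrams = 5 - 3 + 1 = 3
  Position 0: "dri"
  Position 1: "riv"
  Position 2: "ive"
Trigrams = "dri", "riv", "ive"


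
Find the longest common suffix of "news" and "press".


Word 1: "news"
Word 2: "press"
Comparing from end:
  Pos -1: 's' == 's'
  Pos -2: 'w' != 's' (stop)
LCS = "s" (length 1)


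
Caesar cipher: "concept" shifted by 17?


Word: "concept"
Shift: 17
Each letter → (letter + shift) mod 26:
  'c' (2) + 17 = 19 → 't'
  'o' (14) + 17 = 5 → 'f'
  'n' (13) + 17 = 4 → 'e'
  'c' (2) + 17 = 19 → 't'
  'e' (4) + 17 = 21 → 'v'
  'p' (15) + 17 = 6 → 'g'
  't' (19) + 17 = 10 → 'k'
Result = "tfetvgk"


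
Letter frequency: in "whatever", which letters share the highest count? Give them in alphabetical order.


Word: "whatever"
Letter counts:
  'a': 1
  'e': 2
  'h': 1
  'r': 1
  't': 1
  'v': 1
  'w': 1
Maximum count = 2
Most frequent = 'e' (2 times each)


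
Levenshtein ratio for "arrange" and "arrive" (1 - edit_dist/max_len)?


Word 1: "arrange" (length 7)
Word 2: "arrive" (length 6)
One optimal edit sequence:
  1. keep 'a'
  2. keep 'r'
  3. keep 'r'
  4. delete 'a'  (+1)
  5. substitute 'n' -> 'i'  (+1)
  6. substitute 'g' -> 'v'  (+1)
  7. keep 'e'
Edit distance = 3
Max length = max(7, 6) = 7
Similarity = 1 - 3/7
= 0.5714


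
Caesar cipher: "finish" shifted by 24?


Word: "finish"
Shift: 24
Each letter → (letter + shift) mod 26:
  'f' (5) + 24 = 3 → 'd'
  'i' (8) + 24 = 6 → 'g'
  'n' (13) + 24 = 11 → 'l'
  'i' (8) + 24 = 6 → 'g'
  's' (18) + 24 = 16 → 'q'
  'h' (7) + 24 = 5 → 'f'
Result = "dglgqf"


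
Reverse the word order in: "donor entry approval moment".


Original: "donor entry approval moment"
Words (1..n): donor | entry | approval | moment
Reversed (n..1): moment | approval | entry | donor
Result = "moment approval entry donor"


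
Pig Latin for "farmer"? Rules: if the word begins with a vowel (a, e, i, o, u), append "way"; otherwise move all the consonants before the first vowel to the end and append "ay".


Word: "farmer"
Starts with consonant(s) → move to end, add 'ay'
Consonant cluster: "f"
Pig Latin = "armerfay"


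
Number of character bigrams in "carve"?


Word: "carve" (length 5)
Number of 2-grams = length - 2 + 1 = 5 - 2 + 1
= 4


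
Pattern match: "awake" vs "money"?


Pattern of "awake": [0, 1, 0, 2, 3]
Pattern of "money": [0, 1, 2, 3, 4]
Patterns do not match
Same pattern = No


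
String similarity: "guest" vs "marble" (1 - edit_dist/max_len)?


Word 1: "guest" (length 5)
Word 2: "marble" (length 6)
One optimal edit sequence:
  1. insert 'm'  (+1)
  2. substitute 'g' -> 'a'  (+1)
  3. substitute 'u' -> 'r'  (+1)
  4. substitute 'e' -> 'b'  (+1)
  5. substitute 's' -> 'l'  (+1)
  6. substitute 't' -> 'e'  (+1)
Edit distance = 6
Max length = max(5, 6) = 6
Similarity = 1 - 6/6
= 0.0000


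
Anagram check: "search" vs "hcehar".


Word 1: "search" → sorted: acehrs
Word 2: "hcehar" → sorted: acehhr
Same letters? acehrs != acehhr
Anagram = No


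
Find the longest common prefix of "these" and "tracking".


Word 1: "these"
Word 2: "tracking"
Comparing from start:
  Pos 0: 't' == 't'
  Pos 1: 'h' != 'r' (stop)
LCP = "t" (length 1)


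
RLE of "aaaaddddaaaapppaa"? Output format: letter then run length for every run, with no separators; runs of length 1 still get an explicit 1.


String: "aaaaddddaaaapppaa"
Scanning for consecutive runs:
  'a' x 4
  'd' x 4
  'a' x 4
  'p' x 3
  'a' x 2
RLE = "a4d4a4p3a2"


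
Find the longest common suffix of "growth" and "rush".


Word 1: "growth"
Word 2: "rush"
Comparing from end:
  Pos -1: 'h' == 'h'
  Pos -2: 't' != 's' (stop)
LCS = "h" (length 1)


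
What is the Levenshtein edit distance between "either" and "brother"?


Word 1: "either" (length 6)
Word 2: "brother" (length 7)
One optimal edit sequence (insert/delete/substitute each cost 1):
  1. insert 'b'  (+1)
  2. substitute 'e' -> 'r'  (+1)
  3. substitute 'i' -> 'o'  (+1)
  4. keep 't'
  5. keep 'h'
  6. keep 'e'
  7. keep 'r'
Total edit operations: 3
Edit distance = 3


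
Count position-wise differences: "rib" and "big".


Comparing character by character (same length = 3):
  Pos 0: 'r' vs 'b' !=
  Pos 1: 'i' vs 'i' =
  Pos 2: 'b' vs 'g' !=
Hamming distance = 2


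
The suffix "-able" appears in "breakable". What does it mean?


Suffix: -able
Example: breakable = break + -able
Meaning = capable of


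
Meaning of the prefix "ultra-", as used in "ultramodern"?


Prefix: ultra-
Example: ultramodern (ultra- + modern)
Meaning = beyond


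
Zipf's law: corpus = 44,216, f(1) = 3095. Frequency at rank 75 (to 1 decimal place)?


Zipf's law: f(r) = f(1) / r
f(1) = 3095
f(75) = 3095 / 75
= 41.3 occurrences


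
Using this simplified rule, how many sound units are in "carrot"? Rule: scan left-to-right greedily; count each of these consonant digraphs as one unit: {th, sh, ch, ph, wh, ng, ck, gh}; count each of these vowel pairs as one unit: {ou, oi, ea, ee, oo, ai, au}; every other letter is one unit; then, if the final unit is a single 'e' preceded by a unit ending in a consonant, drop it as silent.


Word: "carrot" (6 letters)
Left-to-right scan:
  (1) 'c' (letter)
  (2) 'a' (letter)
  (3) 'r' (letter)
  (4) 'r' (letter)
  (5) 'o' (letter)
  (6) 't' (letter)
Units from scan: 6
Sound units = 6 units


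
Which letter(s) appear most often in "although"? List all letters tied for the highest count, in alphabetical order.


Word: "although"
Letter counts:
  'a': 1
  'g': 1
  'h': 2
  'l': 1
  'o': 1
  't': 1
  'u': 1
Maximum count = 2
Most frequent = 'h' (2 times each)


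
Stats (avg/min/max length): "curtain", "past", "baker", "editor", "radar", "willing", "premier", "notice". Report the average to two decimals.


Lengths: "curtain"=7, "past"=4, "baker"=5, "editor"=6, "radar"=5, "willing"=7, "premier"=7, "notice"=6
Sum = 47, Count = 8
Average = 47/8 = 5.88
= avg=5.88, min=4, max=7


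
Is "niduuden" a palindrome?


Word: "niduuden"
Reversed: "neduudin"
Forward == Backward? niduuden != neduudin
Palindrome = No


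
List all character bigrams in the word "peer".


Word: "peer" (length 4)
Number of bigrams = 4 - 2 + 1 = 3
  Position 0: "pe"
  Position 1: "ee"
  Position 2: "er"
Bigrams = "pe", "ee", "er"


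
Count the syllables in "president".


Word: "president"
Syllable breakdown: pres / i / dent
Counting: 3 parts
= 3 syllables


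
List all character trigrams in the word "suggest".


Word: "suggest" (length 7)
Number of trigrams = 7 - 3 + 1 = 5
  Position 0: "sug"
  Position 1: "ugg"
  Position 2: "gge"
  Position 3: "ges"
  Position 4: "est"
Trigrams = "sug", "ugg", "gge", "ges", "est"


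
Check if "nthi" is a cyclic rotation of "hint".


Word: "hint", Candidate: "nthi"
Method: check if candidate is substring of word+word
"hinthint" contains "nthi"? Yes
Is rotation = Yes


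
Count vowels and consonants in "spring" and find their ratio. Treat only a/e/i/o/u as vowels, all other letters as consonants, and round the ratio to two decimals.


Word: "spring"
Vowels (a,e,i,o,u): 1
Consonants: 5
Ratio = 1/5
= 0.20


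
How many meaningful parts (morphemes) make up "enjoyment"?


Word: "enjoyment"
Morphemes: en- / joy / -ment
Each morpheme carries meaning
= 3 morphemes


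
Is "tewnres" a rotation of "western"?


Word: "western", Candidate: "tewnres"
Method: check if candidate is substring of word+word
"westernwestern" contains "tewnres"? No
Is rotation = No


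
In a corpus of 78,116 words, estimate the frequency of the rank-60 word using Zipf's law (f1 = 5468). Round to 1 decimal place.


Zipf's law: f(r) = f(1) / r
f(1) = 5468
f(60) = 5468 / 60
= 91.1 occurrences


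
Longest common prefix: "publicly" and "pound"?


Word 1: "publicly"
Word 2: "pound"
Comparing from start:
  Pos 0: 'p' == 'p'
  Pos 1: 'u' != 'o' (stop)
LCP = "p" (length 1)


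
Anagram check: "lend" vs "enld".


Word 1: "lend" → sorted: deln
Word 2: "enld" → sorted: deln
Same letters? deln == deln
Anagram = Yes


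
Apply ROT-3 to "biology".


Word: "biology"
Shift: 3
Each letter → (letter + shift) mod 26:
  'b' (1) + 3 = 4 → 'e'
  'i' (8) + 3 = 11 → 'l'
  'o' (14) + 3 = 17 → 'r'
  'l' (11) + 3 = 14 → 'o'
  'o' (14) + 3 = 17 → 'r'
  'g' (6) + 3 = 9 → 'j'
  'y' (24) + 3 = 1 → 'b'
Result = "elrorjb"


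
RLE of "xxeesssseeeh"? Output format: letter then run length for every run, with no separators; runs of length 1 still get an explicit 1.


String: "xxeesssseeeh"
Scanning for consecutive runs:
  'x' x 2
  'e' x 2
  's' x 4
  'e' x 3
  'h' x 1
RLE = "x2e2s4e3h1"


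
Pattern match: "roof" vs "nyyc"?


Pattern of "roof": [0, 1, 1, 2]
Pattern of "nyyc": [0, 1, 1, 2]
Patterns match
Same pattern = Yes


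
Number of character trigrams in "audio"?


Word: "audio" (length 5)
Number of 3-grams = length - 3 + 1 = 5 - 3 + 1
= 3


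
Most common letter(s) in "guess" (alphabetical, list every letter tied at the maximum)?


Word: "guess"
Letter counts:
  'e': 1
  'g': 1
  's': 2
  'u': 1
Maximum count = 2
Most frequent = 's' (2 times each)


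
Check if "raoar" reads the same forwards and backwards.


Word: "raoar"
Reversed: "raoar"
Forward == Backward? raoar == raoar
Palindrome = Yes


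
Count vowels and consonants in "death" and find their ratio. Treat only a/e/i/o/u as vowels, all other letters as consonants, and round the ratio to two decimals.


Word: "death"
Vowels (a,e,i,o,u): 2
Consonants: 3
Ratio = 2/3
= 0.67


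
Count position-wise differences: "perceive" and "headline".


Comparing character by character (same length = 8):
  Pos 0: 'p' vs 'h' !=
  Pos 1: 'e' vs 'e' =
  Pos 2: 'r' vs 'a' !=
  Pos 3: 'c' vs 'd' !=
  Pos 4: 'e' vs 'l' !=
  Pos 5: 'i' vs 'i' =
  Pos 6: 'v' vs 'n' !=
  Pos 7: 'e' vs 'e' =
Hamming distance = 5


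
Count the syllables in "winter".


Word: "winter"
Syllable breakdown: win · ter
Counting: 2 parts
= 2 syllables


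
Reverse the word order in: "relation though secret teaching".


Original: "relation though secret teaching"
Words (1..n): relation | though | secret | teaching
Reversed (n..1): teaching | secret | though | relation
Result = "teaching secret though relation"


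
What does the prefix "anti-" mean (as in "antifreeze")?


Prefix: anti-
Example: antifreeze (anti- + freeze)
Meaning = against


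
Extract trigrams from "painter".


Word: "painter" (length 7)
Number of trigrams = 7 - 3 + 1 = 5
  Position 0: "pai"
  Position 1: "ain"
  Position 2: "int"
  Position 3: "nte"
  Position 4: "ter"
Trigrams = "pai", "ain", "int", "nte", "ter"


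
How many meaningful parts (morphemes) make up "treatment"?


Word: "treatment"
Morphemes: treat + -ment
Each morpheme carries meaning
= 2 morphemes


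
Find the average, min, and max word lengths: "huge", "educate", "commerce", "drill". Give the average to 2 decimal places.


Lengths: "huge"=4, "educate"=7, "commerce"=8, "drill"=5
Sum = 24, Count = 4
Average = 24/4 = 6.00
= avg=6.00, min=4, max=8


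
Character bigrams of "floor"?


Word: "floor" (length 5)
Number of bigrams = 5 - 2 + 1 = 4
  Position 0: "fl"
  Position 1: "lo"
  Position 2: "oo"
  Position 3: "or"
Bigrams = "fl", "lo", "oo", "or"


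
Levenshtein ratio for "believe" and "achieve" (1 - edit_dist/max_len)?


Word 1: "believe" (length 7)
Word 2: "achieve" (length 7)
One optimal edit sequence:
  1. substitute 'b' -> 'a'  (+1)
  2. substitute 'e' -> 'c'  (+1)
  3. substitute 'l' -> 'h'  (+1)
  4. keep 'i'
  5. keep 'e'
  6. keep 'v'
  7. keep 'e'
Edit distance = 3
Max length = max(7, 7) = 7
Similarity = 1 - 3/7
= 0.5714


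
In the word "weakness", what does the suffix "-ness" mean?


Suffix: -ness
As in: weakness -> weak + -ness
Meaning = state of being


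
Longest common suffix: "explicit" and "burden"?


Word 1: "explicit"
Word 2: "burden"
Comparing from end:
  Pos -1: 't' != 'n' (stop)
LCS = "" (length 0)


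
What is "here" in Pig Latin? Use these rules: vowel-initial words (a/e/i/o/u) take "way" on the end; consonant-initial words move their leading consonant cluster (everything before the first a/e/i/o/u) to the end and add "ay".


Word: "here"
Starts with consonant(s) → move to end, add 'ay'
Consonant cluster: "h"
Pig Latin = "erehay"


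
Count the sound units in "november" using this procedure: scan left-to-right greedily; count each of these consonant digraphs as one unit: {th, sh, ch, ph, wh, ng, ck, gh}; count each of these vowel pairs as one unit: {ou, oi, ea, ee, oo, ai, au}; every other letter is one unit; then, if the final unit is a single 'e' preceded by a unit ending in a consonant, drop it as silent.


Word: "november" (8 letters)
Left-to-right scan:
  (1) 'n' (letter)
  (2) 'o' (letter)
  (3) 'v' (letter)
  (4) 'e' (letter)
  (5) 'm' (letter)
  (6) 'b' (letter)
  (7) 'e' (letter)
  (8) 'r' (letter)
Units from scan: 8
Sound units = 8 units


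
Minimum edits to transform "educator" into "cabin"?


Word 1: "educator" (length 8)
Word 2: "cabin" (length 5)
One optimal edit sequence (insert/delete/substitute each cost 1):
  1. delete 'e'  (+1)
  2. delete 'd'  (+1)
  3. delete 'u'  (+1)
  4. keep 'c'
  5. keep 'a'
  6. substitute 't' -> 'b'  (+1)
  7. substitute 'o' -> 'i'  (+1)
  8. substitute 'r' -> 'n'  (+1)
Total edit operations: 6
Edit distance = 6


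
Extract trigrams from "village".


Word: "village" (length 7)
Number of trigrams = 7 - 3 + 1 = 5
  Position 0: "vil"
  Position 1: "ill"
  Position 2: "lla"
  Position 3: "lag"
  Position 4: "age"
Trigrams = "vil", "ill", "lla", "lag", "age"


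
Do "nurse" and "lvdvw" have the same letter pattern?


Pattern of "nurse": [0, 1, 2, 3, 4]
Pattern of "lvdvw": [0, 1, 2, 1, 3]
Patterns do not match
Same pattern = No


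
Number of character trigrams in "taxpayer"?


Word: "taxpayer" (length 8)
Number of 3-grams = length - 3 + 1 = 8 - 3 + 1
= 6


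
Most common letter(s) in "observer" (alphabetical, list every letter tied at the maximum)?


Word: "observer"
Letter counts:
  'b': 1
  'e': 2
  'o': 1
  'r': 2
  's': 1
  'v': 1
Maximum count = 2
Most frequent = 'e', 'r' (2 times each)


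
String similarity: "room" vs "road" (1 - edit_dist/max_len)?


Word 1: "room" (length 4)
Word 2: "road" (length 4)
One optimal edit sequence:
  1. keep 'r'
  2. keep 'o'
  3. substitute 'o' -> 'a'  (+1)
  4. substitute 'm' -> 'd'  (+1)
Edit distance = 2
Max length = max(4, 4) = 4
Similarity = 1 - 2/4
= 0.5000


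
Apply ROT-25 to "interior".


Word: "interior"
Shift: 25
Each letter → (letter + shift) mod 26:
  'i' (8) + 25 = 7 → 'h'
  'n' (13) + 25 = 12 → 'm'
  't' (19) + 25 = 18 → 's'
  'e' (4) + 25 = 3 → 'd'
  'r' (17) + 25 = 16 → 'q'
  'i' (8) + 25 = 7 → 'h'
  'o' (14) + 25 = 13 → 'n'
  'r' (17) + 25 = 16 → 'q'
Result = "hmsdqhnq"


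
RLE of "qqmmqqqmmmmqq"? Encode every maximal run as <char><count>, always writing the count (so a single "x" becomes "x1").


String: "qqmmqqqmmmmqq"
Scanning for consecutive runs:
  'q' x 2
  'm' x 2
  'q' x 3
  'm' x 4
  'q' x 2
RLE = "q2m2q3m4q2"


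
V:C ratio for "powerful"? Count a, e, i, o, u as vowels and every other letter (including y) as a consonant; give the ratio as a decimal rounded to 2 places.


Word: "powerful"
Vowels (a,e,i,o,u): 3
Consonants: 5
Ratio = 3/5
= 0.60


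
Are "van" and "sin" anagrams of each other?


Word 1: "van" → sorted: anv
Word 2: "sin" → sorted: ins
Same letters? anv != ins
Anagram = No


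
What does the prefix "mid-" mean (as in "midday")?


Prefix: mid-
As in: midday -> mid- + day
Meaning = middle


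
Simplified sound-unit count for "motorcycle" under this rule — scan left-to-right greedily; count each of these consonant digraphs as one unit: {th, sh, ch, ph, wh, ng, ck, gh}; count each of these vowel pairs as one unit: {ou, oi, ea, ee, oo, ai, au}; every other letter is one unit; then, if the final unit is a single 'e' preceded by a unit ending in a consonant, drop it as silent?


Word: "motorcycle" (10 letters)
Left-to-right scan:
  [1] 'm' (letter)
  [2] 'o' (letter)
  [3] 't' (letter)
  [4] 'o' (letter)
  [5] 'r' (letter)
  [6] 'c' (letter)
  [7] 'y' (letter)
  [8] 'c' (letter)
  [9] 'l' (letter)
  [10] 'e' (letter)
Units from scan: 10
Final unit is 'e' after a consonant -> drop as silent (-1)
Sound units = 9 units


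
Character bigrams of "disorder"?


Word: "disorder" (length 8)
Number of bigrams = 8 - 2 + 1 = 7
  Position 0: "di"
  Position 1: "is"
  Position 2: "so"
  Position 3: "or"
  Position 4: "rd"
  Position 5: "de"
  Position 6: "er"
Bigrams = "di", "is", "so", "or", "rd", "de", "er"


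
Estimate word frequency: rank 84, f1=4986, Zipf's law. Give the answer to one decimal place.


Zipf's law: f(r) = f(1) / r
f(1) = 4986
f(84) = 4986 / 84
= 59.4 occurrences


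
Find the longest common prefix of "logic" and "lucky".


Word 1: "logic"
Word 2: "lucky"
Comparing from start:
  Pos 0: 'l' == 'l'
  Pos 1: 'o' != 'u' (stop)
LCP = "l" (length 1)


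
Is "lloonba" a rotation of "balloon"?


Word: "balloon", Candidate: "lloonba"
Method: check if candidate is substring of word+word
"balloonballoon" contains "lloonba"? Yes
Is rotation = Yes


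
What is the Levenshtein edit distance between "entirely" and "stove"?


Word 1: "entirely" (length 8)
Word 2: "stove" (length 5)
One optimal edit sequence (insert/delete/substitute each cost 1):
  1. delete 'e'  (+1)
  2. substitute 'n' -> 's'  (+1)
  3. keep 't'
  4. substitute 'i' -> 'o'  (+1)
  5. substitute 'r' -> 'v'  (+1)
  6. keep 'e'
  7. delete 'l'  (+1)
  8. delete 'y'  (+1)
Total edit operations: 6
Edit distance = 6


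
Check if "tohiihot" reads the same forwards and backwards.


Word: "tohiihot"
Reversed: "tohiihot"
Forward == Backward? tohiihot == tohiihot
Palindrome = Yes


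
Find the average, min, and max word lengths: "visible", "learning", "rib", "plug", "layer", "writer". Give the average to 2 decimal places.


Lengths: "visible"=7, "learning"=8, "rib"=3, "plug"=4, "layer"=5, "writer"=6
Sum = 33, Count = 6
Average = 33/6 = 5.50
= avg=5.50, min=3, max=8


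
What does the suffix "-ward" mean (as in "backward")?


Suffix: -ward
Example: backward (back + -ward)
Meaning = in the direction of


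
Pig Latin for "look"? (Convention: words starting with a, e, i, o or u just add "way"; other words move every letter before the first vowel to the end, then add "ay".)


Word: "look"
Starts with consonant(s) → move to end, add 'ay'
Consonant cluster: "l"
Pig Latin = "ooklay"


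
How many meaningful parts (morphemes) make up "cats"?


Word: "cats"
Morphemes: cat + -s
Each morpheme carries meaning
= 2 morphemes


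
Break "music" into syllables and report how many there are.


Word: "music"
Syllable breakdown: mu-sic
Counting: 2 parts
= 2 syllables


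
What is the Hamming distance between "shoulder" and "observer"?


Comparing character by character (same length = 8):
  Pos 0: 's' vs 'o' !=
  Pos 1: 'h' vs 'b' !=
  Pos 2: 'o' vs 's' !=
  Pos 3: 'u' vs 'e' !=
  Pos 4: 'l' vs 'r' !=
  Pos 5: 'd' vs 'v' !=
  Pos 6: 'e' vs 'e' =
  Pos 7: 'r' vs 'r' =
Hamming distance = 6


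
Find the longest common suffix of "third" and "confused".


Word 1: "third"
Word 2: "confused"
Comparing from end:
  Pos -1: 'd' == 'd'
  Pos -2: 'r' != 'e' (stop)
LCS = "d" (length 1)


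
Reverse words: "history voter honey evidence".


Original: "history voter honey evidence"
Words (1..n): history | voter | honey | evidence
Reversed (n..1): evidence | honey | voter | history
Result = "evidence honey voter history"


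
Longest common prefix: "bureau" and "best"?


Word 1: "bureau"
Word 2: "best"
Comparing from start:
  Pos 0: 'b' == 'b'
  Pos 1: 'u' != 'e' (stop)
LCP = "b" (length 1)


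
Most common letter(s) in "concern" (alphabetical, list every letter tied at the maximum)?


Word: "concern"
Letter counts:
  'c': 2
  'e': 1
  'n': 2
  'o': 1
  'r': 1
Maximum count = 2
Most frequent = 'c', 'n' (2 times each)


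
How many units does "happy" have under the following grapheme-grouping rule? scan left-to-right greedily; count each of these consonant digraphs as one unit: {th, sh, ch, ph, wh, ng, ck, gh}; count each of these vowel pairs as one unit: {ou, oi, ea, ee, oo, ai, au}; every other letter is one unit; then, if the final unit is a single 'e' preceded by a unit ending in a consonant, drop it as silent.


Word: "happy" (5 letters)
Left-to-right scan:
  1. 'h' (letter)
  2. 'a' (letter)
  3. 'p' (letter)
  4. 'p' (letter)
  5. 'y' (letter)
Units from scan: 5
Sound units = 5 units


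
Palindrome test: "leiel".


Word: "leiel"
Reversed: "leiel"
Forward == Backward? leiel == leiel
Palindrome = Yes


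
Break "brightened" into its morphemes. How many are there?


Word: "brightened"
Morphemes: bright / -en / -ed
Each morpheme carries meaning
= 3 morphemes


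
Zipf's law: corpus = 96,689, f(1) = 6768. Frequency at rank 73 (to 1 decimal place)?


Zipf's law: f(r) = f(1) / r
f(1) = 6768
f(73) = 6768 / 73
= 92.7 occurrences


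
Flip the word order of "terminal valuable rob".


Original: "terminal valuable rob"
Words (1..n): terminal | valuable | rob
Reversed (n..1): rob | valuable | terminal
Result = "rob valuable terminal"


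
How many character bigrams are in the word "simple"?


Word: "simple" (length 6)
Number of 2-grams = length - 2 + 1 = 6 - 2 + 1
= 5


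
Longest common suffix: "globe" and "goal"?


Word 1: "globe"
Word 2: "goal"
Comparing from end:
  Pos -1: 'e' != 'l' (stop)
LCS = "" (length 0)


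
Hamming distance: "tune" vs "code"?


Comparing character by character (same length = 4):
  Pos 0: 't' vs 'c' !=
  Pos 1: 'u' vs 'o' !=
  Pos 2: 'n' vs 'd' !=
  Pos 3: 'e' vs 'e' =
Hamming distance = 3


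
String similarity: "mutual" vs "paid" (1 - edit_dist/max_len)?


Word 1: "mutual" (length 6)
Word 2: "paid" (length 4)
One optimal edit sequence:
  1. delete 'm'  (+1)
  2. delete 'u'  (+1)
  3. substitute 't' -> 'p'  (+1)
  4. substitute 'u' -> 'a'  (+1)
  5. substitute 'a' -> 'i'  (+1)
  6. substitute 'l' -> 'd'  (+1)
Edit distance = 6
Max length = max(6, 4) = 6
Similarity = 1 - 6/6
= 0.0000


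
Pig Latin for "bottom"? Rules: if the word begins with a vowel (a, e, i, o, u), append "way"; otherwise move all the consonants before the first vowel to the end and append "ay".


Word: "bottom"
Starts with consonant(s) → move to end, add 'ay'
Consonant cluster: "b"
Pig Latin = "ottombay"


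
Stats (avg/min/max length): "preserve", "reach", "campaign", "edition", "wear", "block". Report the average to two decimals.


Lengths: "preserve"=8, "reach"=5, "campaign"=8, "edition"=7, "wear"=4, "block"=5
Sum = 37, Count = 6
Average = 37/6 = 6.17
= avg=6.17, min=4, max=8


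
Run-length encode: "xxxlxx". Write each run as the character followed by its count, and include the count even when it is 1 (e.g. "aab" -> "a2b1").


String: "xxxlxx"
Scanning for consecutive runs:
  'x' x 3
  'l' x 1
  'x' x 2
RLE = "x3l1x2"


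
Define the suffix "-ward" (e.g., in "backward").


Suffix: -ward
As in: backward -> back + -ward
Meaning = in the direction of


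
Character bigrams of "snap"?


Word: "snap" (length 4)
Number of bigrams = 4 - 2 + 1 = 3
  Position 0: "sn"
  Position 1: "na"
  Position 2: "ap"
Bigrams = "sn", "na", "ap"


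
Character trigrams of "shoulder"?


Word: "shoulder" (length 8)
Number of trigrams = 8 - 3 + 1 = 6
  Position 0: "sho"
  Position 1: "hou"
  Position 2: "oul"
  Position 3: "uld"
  Position 4: "lde"
  Position 5: "der"
Trigrams = "sho", "hou", "oul", "uld", "lde", "der"
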